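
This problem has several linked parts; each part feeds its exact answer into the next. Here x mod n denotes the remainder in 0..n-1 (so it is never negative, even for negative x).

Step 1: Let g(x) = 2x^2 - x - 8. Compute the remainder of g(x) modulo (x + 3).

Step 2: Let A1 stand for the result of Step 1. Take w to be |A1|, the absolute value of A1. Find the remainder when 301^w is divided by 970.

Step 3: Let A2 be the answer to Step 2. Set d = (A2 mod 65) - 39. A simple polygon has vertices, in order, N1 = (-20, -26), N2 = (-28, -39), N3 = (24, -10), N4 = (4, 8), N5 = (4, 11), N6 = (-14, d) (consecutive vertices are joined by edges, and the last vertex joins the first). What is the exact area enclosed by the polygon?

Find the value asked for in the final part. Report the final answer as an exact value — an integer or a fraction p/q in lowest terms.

Step 1: remainder = value at the root: 2*(-3)^2 - 1*(-3)^1 - 8 = (18) + (3) + (-8) = 13; answer 13
Step 2: A1 = 13; w = 13; squarings mod 970: 301^1=301, 301^2=391, 301^4=591, 301^8=81; 301^13 = 301^1 * 301^4 * 301^8 = 791 (mod 970); answer 791
Step 3: A2 = 791; d = -28; cross terms: (-20*-39 - -28*-26)=52, (-28*-10 - 24*-39)=1216, (24*8 - 4*-10)=232, (4*11 - 4*8)=12, (4*-28 - -14*11)=42, (-14*-26 - -20*-28)=-196; twice the area = |1358| = 1358; area = 679; answer 679

679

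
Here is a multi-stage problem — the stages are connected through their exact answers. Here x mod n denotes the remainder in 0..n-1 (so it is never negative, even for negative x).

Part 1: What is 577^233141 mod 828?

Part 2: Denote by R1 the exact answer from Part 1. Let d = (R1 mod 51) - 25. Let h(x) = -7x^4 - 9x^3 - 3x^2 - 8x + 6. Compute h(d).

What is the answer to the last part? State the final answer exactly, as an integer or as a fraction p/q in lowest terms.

Part 1: squarings mod 828: 577^1=577, 577^2=73, 577^4=361, 577^8=325, 577^16=469, 577^32=541, 577^64=397, 577^128=289, 577^256=721, 577^512=685, 577^1024=577, 577^2048=73, 577^4096=361, 577^8192=325, 577^16384=469, 577^32768=541, 577^65536=397, 577^131072=289; 577^233141 = 577^1 * 577^4 * 577^16 * 577^32 * 577^128 * 577^512 * 577^1024 * 577^2048 * 577^32768 * 577^65536 * 577^131072 = 289 (mod 828); answer 289
Part 2: R1 = 289; d = 9; -7*(9)^4 - 9*(9)^3 - 3*(9)^2 - 8*(9)^1 + 6 = (-45927) + (-6561) + (-243) + (-72) + (6) = -52797; answer -52797

-52797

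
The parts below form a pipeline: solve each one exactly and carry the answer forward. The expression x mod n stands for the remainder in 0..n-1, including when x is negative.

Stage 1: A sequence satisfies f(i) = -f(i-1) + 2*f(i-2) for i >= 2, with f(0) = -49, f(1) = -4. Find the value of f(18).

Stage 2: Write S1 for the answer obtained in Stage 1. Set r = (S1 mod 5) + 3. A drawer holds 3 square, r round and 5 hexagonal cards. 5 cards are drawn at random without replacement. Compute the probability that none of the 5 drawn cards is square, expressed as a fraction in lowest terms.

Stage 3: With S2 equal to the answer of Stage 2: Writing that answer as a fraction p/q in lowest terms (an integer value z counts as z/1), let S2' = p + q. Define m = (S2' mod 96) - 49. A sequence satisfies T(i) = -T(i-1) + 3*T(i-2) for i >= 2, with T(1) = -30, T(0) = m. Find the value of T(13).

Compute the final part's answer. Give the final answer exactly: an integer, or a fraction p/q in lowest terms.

Stage 1: f(2) = -1*(-4) + 2*(-49) = -94; iterating: f(2)=-94, f(3)=86, f(4)=-274, f(5)=446, f(6)=-994, f(7)=1886, f(8)=-3874, f(9)=7646, f(10)=-15394, f(11)=30686, f(12)=-61474, f(13)=122846, f(14)=-245794, f(15)=491486, f(16)=-983074, f(17)=1966046, f(18)=-3932194; answer -3932194
Stage 2: S1 = -3932194; r = 4; total draws C(12,5) = 792; favorable C(9,5) = 126; P = 7/44; answer 7/44
Stage 3: S2 = 7/44; threaded value p + q = 51; m = 2; T(2) = -1*(-30) + 3*(2) = 36; iterating: T(2)=36, T(3)=-126, T(4)=234, T(5)=-612, T(6)=1314, T(7)=-3150, T(8)=7092, T(9)=-16542, T(10)=37818, T(11)=-87444, T(12)=200898, T(13)=-463230; answer -463230

-463230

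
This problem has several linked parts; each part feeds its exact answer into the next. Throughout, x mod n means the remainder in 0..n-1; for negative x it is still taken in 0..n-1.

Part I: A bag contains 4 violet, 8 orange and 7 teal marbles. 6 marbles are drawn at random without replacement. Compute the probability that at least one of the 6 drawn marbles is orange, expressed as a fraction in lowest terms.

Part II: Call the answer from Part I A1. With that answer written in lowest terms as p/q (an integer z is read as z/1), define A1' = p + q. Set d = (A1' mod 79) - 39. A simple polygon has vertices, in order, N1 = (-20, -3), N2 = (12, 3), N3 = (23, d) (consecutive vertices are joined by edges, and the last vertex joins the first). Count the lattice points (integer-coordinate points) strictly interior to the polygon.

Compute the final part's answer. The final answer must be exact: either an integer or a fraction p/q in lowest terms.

Part I: total draws C(19,6) = 27132; complement C(11,6) = 462; favorable 27132 - 462 = 26670; P = 635/646; answer 635/646
Part II: A1 = 635/646; threaded value p + q = 1281; d = -22; cross terms: (-20*3 - 12*-3)=-24, (12*-22 - 23*3)=-333, (23*-3 - -20*-22)=-509; twice the area = |-866| = 866; area = 433; boundary points = 2 + 1 + 1 = 4; strictly interior points = area - boundary/2 + 1 = 432; answer 432

432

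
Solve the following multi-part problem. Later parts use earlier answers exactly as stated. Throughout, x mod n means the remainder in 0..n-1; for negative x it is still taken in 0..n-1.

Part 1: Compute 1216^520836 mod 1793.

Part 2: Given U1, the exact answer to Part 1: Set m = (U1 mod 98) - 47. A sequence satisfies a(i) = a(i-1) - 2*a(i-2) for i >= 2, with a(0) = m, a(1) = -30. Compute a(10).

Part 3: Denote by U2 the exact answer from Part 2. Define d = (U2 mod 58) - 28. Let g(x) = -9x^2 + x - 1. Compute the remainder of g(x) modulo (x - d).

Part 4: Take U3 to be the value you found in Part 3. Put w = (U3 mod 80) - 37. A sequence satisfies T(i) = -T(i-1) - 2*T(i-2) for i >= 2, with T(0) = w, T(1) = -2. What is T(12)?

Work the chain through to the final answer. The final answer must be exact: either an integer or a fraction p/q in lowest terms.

Part 1: squarings mod 1793: 1216^1=1216, 1216^2=1224, 1216^4=1021, 1216^8=708, 1216^16=1017, 1216^32=1521, 1216^64=471, 1216^128=1302, 1216^256=819, 1216^512=179, 1216^1024=1560, 1216^2048=499, 1216^4096=1567, 1216^8192=872, 1216^16384=152, 1216^32768=1588, 1216^65536=786, 1216^131072=1004, 1216^262144=350; 1216^520836 = 1216^4 * 1216^128 * 1216^512 * 1216^4096 * 1216^8192 * 1216^16384 * 1216^32768 * 1216^65536 * 1216^131072 * 1216^262144 = 1776 (mod 1793); answer 1776
Part 2: U1 = 1776; m = -35; a(2) = 1*(-30) - 2*(-35) = 40; iterating: a(2)=40, a(3)=100, a(4)=20, a(5)=-180, a(6)=-220, a(7)=140, a(8)=580, a(9)=300, a(10)=-860; answer -860
Part 3: U2 = -860; d = -18; remainder = value at the root: -9*(-18)^2 + 1*(-18)^1 - 1 = (-2916) + (-18) + (-1) = -2935; answer -2935
Part 4: U3 = -2935; w = -12; T(2) = -1*(-2) - 2*(-12) = 26; iterating: T(2)=26, T(3)=-22, T(4)=-30, T(5)=74, T(6)=-14, T(7)=-134, T(8)=162, T(9)=106, T(10)=-430, T(11)=218, T(12)=642; answer 642

642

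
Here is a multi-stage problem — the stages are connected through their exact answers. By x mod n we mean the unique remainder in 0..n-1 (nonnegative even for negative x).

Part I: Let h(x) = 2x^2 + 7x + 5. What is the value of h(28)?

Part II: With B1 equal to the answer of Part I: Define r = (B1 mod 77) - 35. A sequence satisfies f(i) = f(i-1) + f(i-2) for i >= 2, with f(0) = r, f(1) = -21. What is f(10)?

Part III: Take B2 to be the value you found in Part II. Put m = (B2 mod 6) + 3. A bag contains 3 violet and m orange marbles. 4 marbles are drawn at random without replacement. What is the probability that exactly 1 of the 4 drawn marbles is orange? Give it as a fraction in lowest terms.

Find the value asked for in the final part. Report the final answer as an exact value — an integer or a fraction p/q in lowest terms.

4/35

Part I: 2*(28)^2 + 7*(28)^1 + 5 = (1568) + (196) + (5) = 1769; answer 1769
Part II: B1 = 1769; r = 40; f(2) = 1*(-21) + 1*(40) = 19; iterating: f(2)=19, f(3)=-2, f(4)=17, f(5)=15, f(6)=32, f(7)=47, f(8)=79, f(9)=126, f(10)=205; answer 205
Part III: B2 = 205; m = 4; total draws C(7,4) = 35; favorable C(4,1)*C(3,3) = 4; P = 4/35; answer 4/35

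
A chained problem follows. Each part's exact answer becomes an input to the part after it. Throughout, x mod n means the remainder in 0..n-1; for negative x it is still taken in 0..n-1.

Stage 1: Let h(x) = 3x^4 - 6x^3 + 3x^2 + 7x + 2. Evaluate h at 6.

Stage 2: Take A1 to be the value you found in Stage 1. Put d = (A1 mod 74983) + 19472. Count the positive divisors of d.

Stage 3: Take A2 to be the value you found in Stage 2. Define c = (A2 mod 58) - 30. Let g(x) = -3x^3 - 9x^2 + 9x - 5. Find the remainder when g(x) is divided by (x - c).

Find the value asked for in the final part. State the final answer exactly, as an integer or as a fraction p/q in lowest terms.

Stage 1: 3*(6)^4 - 6*(6)^3 + 3*(6)^2 + 7*(6)^1 + 2 = (3888) + (-1296) + (108) + (42) + (2) = 2744; answer 2744
Stage 2: A1 = 2744; d = 22216; 22216 = 2^3 * 2777; number of divisors = (3+1) * (1+1) = 8; answer 8
Stage 3: A2 = 8; c = -22; remainder = value at the root: -3*(-22)^3 - 9*(-22)^2 + 9*(-22)^1 - 5 = (31944) + (-4356) + (-198) + (-5) = 27385; answer 27385

27385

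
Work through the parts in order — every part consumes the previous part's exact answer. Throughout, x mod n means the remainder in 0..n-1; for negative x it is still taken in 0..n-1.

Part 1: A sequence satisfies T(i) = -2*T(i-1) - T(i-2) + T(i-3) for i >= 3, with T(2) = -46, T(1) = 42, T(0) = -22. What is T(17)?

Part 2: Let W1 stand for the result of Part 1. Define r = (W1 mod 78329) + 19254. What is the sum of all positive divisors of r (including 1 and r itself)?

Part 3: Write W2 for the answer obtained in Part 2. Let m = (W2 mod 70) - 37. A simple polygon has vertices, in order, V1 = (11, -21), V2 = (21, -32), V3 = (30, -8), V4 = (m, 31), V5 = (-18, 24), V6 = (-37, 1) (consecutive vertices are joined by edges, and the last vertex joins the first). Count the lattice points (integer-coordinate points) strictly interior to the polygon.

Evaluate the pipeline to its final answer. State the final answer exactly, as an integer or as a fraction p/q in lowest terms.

2043

Part 1: T(3) = -2*(-46) - 1*(42) + 1*(-22) = 28; iterating: T(3)=28, T(4)=32, T(5)=-138, T(6)=272, T(7)=-374, T(8)=338, T(9)=-30, T(10)=-652, T(11)=1672, T(12)=-2722, T(13)=3120, T(14)=-1846, T(15)=-2150, T(16)=9266, T(17)=-18228; answer -18228
Part 2: W1 = -18228; r = 79355; 79355 = 5 * 59 * 269; sigma = (1 + 5) * (1 + 59) * (1 + 269) = 6 * 60 * 270 = 97200; answer 97200
Part 3: W2 = 97200; m = 3; cross terms: (11*-32 - 21*-21)=89, (21*-8 - 30*-32)=792, (30*31 - 3*-8)=954, (3*24 - -18*31)=630, (-18*1 - -37*24)=870, (-37*-21 - 11*1)=766; twice the area = |4101| = 4101; area = 4101/2; boundary points = 1 + 3 + 3 + 7 + 1 + 2 = 17; strictly interior points = area - boundary/2 + 1 = 2043; answer 2043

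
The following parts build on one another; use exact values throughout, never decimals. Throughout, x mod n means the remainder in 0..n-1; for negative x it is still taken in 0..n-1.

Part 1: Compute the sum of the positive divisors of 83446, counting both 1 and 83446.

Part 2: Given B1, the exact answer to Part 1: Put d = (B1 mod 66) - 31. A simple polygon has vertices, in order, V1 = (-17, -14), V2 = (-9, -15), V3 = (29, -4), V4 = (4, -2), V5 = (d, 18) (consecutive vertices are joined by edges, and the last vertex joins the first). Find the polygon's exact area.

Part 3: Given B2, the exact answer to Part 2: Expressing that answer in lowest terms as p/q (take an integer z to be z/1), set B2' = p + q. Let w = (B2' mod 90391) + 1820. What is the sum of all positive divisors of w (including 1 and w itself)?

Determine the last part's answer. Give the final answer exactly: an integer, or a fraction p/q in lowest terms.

4320

Part 1: 83446 = 2 * 11 * 3793; sigma = (1 + 2) * (1 + 11) * (1 + 3793) = 3 * 12 * 3794 = 136584; answer 136584
Part 2: B1 = 136584; d = -1; cross terms: (-17*-15 - -9*-14)=129, (-9*-4 - 29*-15)=471, (29*-2 - 4*-4)=-42, (4*18 - -1*-2)=70, (-1*-14 - -17*18)=320; twice the area = |948| = 948; area = 474; answer 474
Part 3: B2 = 474; threaded value p + q = 475; w = 2295; 2295 = 3^3 * 5 * 17; sigma = (1 + 3 + 9 + 27) * (1 + 5) * (1 + 17) = 40 * 6 * 18 = 4320; answer 4320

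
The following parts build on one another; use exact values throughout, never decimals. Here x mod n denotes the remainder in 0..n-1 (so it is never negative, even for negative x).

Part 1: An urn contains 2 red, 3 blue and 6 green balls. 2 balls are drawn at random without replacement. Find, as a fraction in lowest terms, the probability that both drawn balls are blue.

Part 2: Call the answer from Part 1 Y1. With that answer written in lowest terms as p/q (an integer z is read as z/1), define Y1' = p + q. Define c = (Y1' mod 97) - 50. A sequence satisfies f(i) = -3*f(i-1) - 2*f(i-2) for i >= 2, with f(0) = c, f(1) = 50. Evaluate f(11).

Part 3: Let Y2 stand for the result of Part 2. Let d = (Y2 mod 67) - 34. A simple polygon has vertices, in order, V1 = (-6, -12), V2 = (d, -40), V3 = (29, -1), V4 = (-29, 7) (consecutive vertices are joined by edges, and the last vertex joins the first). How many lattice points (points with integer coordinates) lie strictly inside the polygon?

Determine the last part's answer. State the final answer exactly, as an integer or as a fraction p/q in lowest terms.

1129

Part 1: total draws C(11,2) = 55; favorable C(3,2) = 3; P = 3/55; answer 3/55
Part 2: Y1 = 3/55; threaded value p + q = 58; c = 8; f(2) = -3*(50) - 2*(8) = -166; iterating: f(2)=-166, f(3)=398, f(4)=-862, f(5)=1790, f(6)=-3646, f(7)=7358, f(8)=-14782, f(9)=29630, f(10)=-59326, f(11)=118718; answer 118718
Part 3: Y2 = 118718; d = 27; cross terms: (-6*-40 - 27*-12)=564, (27*-1 - 29*-40)=1133, (29*7 - -29*-1)=174, (-29*-12 - -6*7)=390; twice the area = |2261| = 2261; area = 2261/2; boundary points = 1 + 1 + 2 + 1 = 5; strictly interior points = area - boundary/2 + 1 = 1129; answer 1129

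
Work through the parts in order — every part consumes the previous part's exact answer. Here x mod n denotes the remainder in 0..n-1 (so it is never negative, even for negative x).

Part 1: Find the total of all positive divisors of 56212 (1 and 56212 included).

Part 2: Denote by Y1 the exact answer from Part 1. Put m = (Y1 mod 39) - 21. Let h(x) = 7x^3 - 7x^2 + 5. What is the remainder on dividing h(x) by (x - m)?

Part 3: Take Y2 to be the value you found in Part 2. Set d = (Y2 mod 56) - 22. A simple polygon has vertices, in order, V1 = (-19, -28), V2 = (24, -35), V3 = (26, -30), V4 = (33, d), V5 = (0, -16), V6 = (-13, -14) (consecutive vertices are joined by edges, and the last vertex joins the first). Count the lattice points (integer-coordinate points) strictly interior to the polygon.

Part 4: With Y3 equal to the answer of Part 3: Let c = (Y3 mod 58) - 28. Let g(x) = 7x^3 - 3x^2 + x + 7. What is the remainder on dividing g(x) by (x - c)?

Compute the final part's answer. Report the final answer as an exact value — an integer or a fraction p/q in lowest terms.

Part 1: 56212 = 2^2 * 13 * 23 * 47; sigma = (1 + 2 + 4) * (1 + 13) * (1 + 23) * (1 + 47) = 7 * 14 * 24 * 48 = 112896; answer 112896
Part 2: Y1 = 112896; m = 9; remainder = value at the root: 7*(9)^3 - 7*(9)^2 + 5 = (5103) + (-567) + (5) = 4541; answer 4541
Part 3: Y2 = 4541; d = -17; cross terms: (-19*-35 - 24*-28)=1337, (24*-30 - 26*-35)=190, (26*-17 - 33*-30)=548, (33*-16 - 0*-17)=-528, (0*-14 - -13*-16)=-208, (-13*-28 - -19*-14)=98; twice the area = |1437| = 1437; area = 1437/2; boundary points = 1 + 1 + 1 + 1 + 1 + 2 = 7; strictly interior points = area - boundary/2 + 1 = 716; answer 716
Part 4: Y3 = 716; c = -8; remainder = value at the root: 7*(-8)^3 - 3*(-8)^2 + 1*(-8)^1 + 7 = (-3584) + (-192) + (-8) + (7) = -3777; answer -3777

-3777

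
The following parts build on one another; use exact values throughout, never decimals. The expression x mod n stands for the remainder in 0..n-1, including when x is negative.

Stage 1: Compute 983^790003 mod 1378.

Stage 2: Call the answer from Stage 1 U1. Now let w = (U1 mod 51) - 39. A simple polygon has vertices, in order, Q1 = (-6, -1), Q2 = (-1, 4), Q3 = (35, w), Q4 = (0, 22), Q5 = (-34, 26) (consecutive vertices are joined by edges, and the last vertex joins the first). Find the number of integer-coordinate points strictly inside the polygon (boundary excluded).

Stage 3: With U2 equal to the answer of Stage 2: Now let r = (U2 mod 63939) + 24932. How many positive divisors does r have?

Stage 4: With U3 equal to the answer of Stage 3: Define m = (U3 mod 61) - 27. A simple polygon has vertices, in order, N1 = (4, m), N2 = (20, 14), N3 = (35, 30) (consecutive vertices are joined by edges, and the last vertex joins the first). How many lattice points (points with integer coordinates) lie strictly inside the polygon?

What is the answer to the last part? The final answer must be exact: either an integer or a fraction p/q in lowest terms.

119

Stage 1: squarings mod 1378: 983^1=983, 983^2=311, 983^4=261, 983^8=599, 983^16=521, 983^32=1353, 983^64=625, 983^128=651, 983^256=755, 983^512=911, 983^1024=365, 983^2048=937, 983^4096=183, 983^8192=417, 983^16384=261, 983^32768=599, 983^65536=521, 983^131072=1353, 983^262144=625, 983^524288=651; 983^790003 = 983^1 * 983^2 * 983^16 * 983^32 * 983^64 * 983^128 * 983^256 * 983^1024 * 983^2048 * 983^262144 * 983^524288 = 343 (mod 1378); answer 343
Stage 2: U1 = 343; w = -2; cross terms: (-6*4 - -1*-1)=-25, (-1*-2 - 35*4)=-138, (35*22 - 0*-2)=770, (0*26 - -34*22)=748, (-34*-1 - -6*26)=190; twice the area = |1545| = 1545; area = 1545/2; boundary points = 5 + 6 + 1 + 2 + 1 = 15; strictly interior points = area - boundary/2 + 1 = 766; answer 766
Stage 3: U2 = 766; r = 25698; 25698 = 2 * 3 * 4283; number of divisors = (1+1) * (1+1) * (1+1) = 8; answer 8
Stage 4: U3 = 8; m = -19; cross terms: (4*14 - 20*-19)=436, (20*30 - 35*14)=110, (35*-19 - 4*30)=-785; twice the area = |-239| = 239; area = 239/2; boundary points = 1 + 1 + 1 = 3; strictly interior points = area - boundary/2 + 1 = 119; answer 119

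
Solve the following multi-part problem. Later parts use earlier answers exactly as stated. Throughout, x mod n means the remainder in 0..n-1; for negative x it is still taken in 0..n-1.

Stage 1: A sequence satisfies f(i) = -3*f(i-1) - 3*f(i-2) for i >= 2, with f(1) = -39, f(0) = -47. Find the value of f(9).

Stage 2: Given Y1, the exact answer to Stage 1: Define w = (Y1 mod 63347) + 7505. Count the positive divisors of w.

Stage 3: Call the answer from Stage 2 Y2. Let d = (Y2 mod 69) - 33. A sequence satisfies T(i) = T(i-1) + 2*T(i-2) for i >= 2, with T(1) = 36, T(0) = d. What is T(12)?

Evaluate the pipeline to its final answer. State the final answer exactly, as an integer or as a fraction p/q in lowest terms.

Stage 1: f(2) = -3*(-39) - 3*(-47) = 258; iterating: f(2)=258, f(3)=-657, f(4)=1197, f(5)=-1620, f(6)=1269, f(7)=1053, f(8)=-6966, f(9)=17739; answer 17739
Stage 2: Y1 = 17739; w = 25244; 25244 = 2^2 * 6311; number of divisors = (2+1) * (1+1) = 6; answer 6
Stage 3: Y2 = 6; d = -27; T(2) = 1*(36) + 2*(-27) = -18; iterating: T(2)=-18, T(3)=54, T(4)=18, T(5)=126, T(6)=162, T(7)=414, T(8)=738, T(9)=1566, T(10)=3042, T(11)=6174, T(12)=12258; answer 12258

12258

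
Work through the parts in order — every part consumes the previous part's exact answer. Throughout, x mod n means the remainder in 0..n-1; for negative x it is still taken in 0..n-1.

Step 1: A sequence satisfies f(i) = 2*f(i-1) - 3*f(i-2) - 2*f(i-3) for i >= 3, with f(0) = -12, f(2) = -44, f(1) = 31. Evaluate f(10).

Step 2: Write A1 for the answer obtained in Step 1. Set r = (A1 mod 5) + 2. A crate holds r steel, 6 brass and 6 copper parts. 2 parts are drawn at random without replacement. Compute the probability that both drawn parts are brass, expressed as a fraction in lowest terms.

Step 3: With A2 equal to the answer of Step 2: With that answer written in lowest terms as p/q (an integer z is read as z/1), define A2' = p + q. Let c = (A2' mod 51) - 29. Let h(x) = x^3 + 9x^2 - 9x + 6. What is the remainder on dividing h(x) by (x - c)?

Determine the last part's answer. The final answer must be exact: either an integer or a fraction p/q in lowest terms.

Step 1: f(3) = 2*(-44) - 3*(31) - 2*(-12) = -157; iterating: f(3)=-157, f(4)=-244, f(5)=71, f(6)=1188, f(7)=2651, f(8)=1596, f(9)=-7137, f(10)=-24364; answer -24364
Step 2: A1 = -24364; r = 3; total draws C(15,2) = 105; favorable C(6,2) = 15; P = 1/7; answer 1/7
Step 3: A2 = 1/7; threaded value p + q = 8; c = -21; remainder = value at the root: 1*(-21)^3 + 9*(-21)^2 - 9*(-21)^1 + 6 = (-9261) + (3969) + (189) + (6) = -5097; answer -5097

-5097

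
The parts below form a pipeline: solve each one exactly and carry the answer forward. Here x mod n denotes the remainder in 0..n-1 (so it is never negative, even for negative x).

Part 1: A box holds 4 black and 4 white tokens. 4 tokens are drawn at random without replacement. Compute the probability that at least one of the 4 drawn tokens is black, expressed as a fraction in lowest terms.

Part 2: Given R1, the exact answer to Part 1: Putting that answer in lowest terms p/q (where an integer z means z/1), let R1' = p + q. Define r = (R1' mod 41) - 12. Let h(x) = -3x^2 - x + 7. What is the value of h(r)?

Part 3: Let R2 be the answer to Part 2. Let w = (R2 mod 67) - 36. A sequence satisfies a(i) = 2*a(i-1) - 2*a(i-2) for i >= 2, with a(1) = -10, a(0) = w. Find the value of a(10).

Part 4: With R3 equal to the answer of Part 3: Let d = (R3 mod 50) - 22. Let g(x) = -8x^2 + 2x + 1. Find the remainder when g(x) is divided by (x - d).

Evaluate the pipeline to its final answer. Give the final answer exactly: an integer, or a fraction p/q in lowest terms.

Part 1: total draws C(8,4) = 70; complement C(4,4) = 1; favorable 70 - 1 = 69; P = 69/70; answer 69/70
Part 2: R1 = 69/70; threaded value p + q = 139; r = 4; -3*(4)^2 - 1*(4)^1 + 7 = (-48) + (-4) + (7) = -45; answer -45
Part 3: R2 = -45; w = -14; a(2) = 2*(-10) - 2*(-14) = 8; iterating: a(2)=8, a(3)=36, a(4)=56, a(5)=40, a(6)=-32, a(7)=-144, a(8)=-224, a(9)=-160, a(10)=128; answer 128
Part 4: R3 = 128; d = 6; remainder = value at the root: -8*(6)^2 + 2*(6)^1 + 1 = (-288) + (12) + (1) = -275; answer -275

-275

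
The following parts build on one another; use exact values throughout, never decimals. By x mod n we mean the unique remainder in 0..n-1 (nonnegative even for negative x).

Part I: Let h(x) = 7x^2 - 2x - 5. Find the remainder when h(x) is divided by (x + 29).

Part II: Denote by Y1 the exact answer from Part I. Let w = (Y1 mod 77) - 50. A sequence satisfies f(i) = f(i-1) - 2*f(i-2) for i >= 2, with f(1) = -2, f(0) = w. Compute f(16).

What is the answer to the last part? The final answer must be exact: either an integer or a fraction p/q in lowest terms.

-7128

Part I: remainder = value at the root: 7*(-29)^2 - 2*(-29)^1 - 5 = (5887) + (58) + (-5) = 5940; answer 5940
Part II: Y1 = 5940; w = -39; f(2) = 1*(-2) - 2*(-39) = 76; iterating: f(2)=76, f(3)=80, f(4)=-72, f(5)=-232, f(6)=-88, f(7)=376, f(8)=552, f(9)=-200, f(10)=-1304, f(11)=-904, f(12)=1704, f(13)=3512, f(14)=104, f(15)=-6920, f(16)=-7128; answer -7128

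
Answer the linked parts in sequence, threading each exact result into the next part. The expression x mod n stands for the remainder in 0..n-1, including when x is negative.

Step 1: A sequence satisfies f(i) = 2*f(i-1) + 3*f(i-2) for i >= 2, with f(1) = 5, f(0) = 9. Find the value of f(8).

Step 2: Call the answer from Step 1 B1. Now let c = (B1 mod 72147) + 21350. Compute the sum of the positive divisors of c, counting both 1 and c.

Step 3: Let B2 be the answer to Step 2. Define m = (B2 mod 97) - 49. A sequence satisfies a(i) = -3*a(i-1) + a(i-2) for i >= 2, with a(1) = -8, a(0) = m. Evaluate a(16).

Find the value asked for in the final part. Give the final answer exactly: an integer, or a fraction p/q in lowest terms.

Step 1: f(2) = 2*(5) + 3*(9) = 37; iterating: f(2)=37, f(3)=89, f(4)=289, f(5)=845, f(6)=2557, f(7)=7649, f(8)=22969; answer 22969
Step 2: B1 = 22969; c = 44319; 44319 = 3 * 11 * 17 * 79; sigma = (1 + 3) * (1 + 11) * (1 + 17) * (1 + 79) = 4 * 12 * 18 * 80 = 69120; answer 69120
Step 3: B2 = 69120; m = 7; a(2) = -3*(-8) + 1*(7) = 31; iterating: a(2)=31, a(3)=-101, a(4)=334, a(5)=-1103, a(6)=3643, a(7)=-12032, a(8)=39739, a(9)=-131249, a(10)=433486, a(11)=-1431707, a(12)=4728607, a(13)=-15617528, a(14)=51581191, a(15)=-170361101, a(16)=562664494; answer 562664494

562664494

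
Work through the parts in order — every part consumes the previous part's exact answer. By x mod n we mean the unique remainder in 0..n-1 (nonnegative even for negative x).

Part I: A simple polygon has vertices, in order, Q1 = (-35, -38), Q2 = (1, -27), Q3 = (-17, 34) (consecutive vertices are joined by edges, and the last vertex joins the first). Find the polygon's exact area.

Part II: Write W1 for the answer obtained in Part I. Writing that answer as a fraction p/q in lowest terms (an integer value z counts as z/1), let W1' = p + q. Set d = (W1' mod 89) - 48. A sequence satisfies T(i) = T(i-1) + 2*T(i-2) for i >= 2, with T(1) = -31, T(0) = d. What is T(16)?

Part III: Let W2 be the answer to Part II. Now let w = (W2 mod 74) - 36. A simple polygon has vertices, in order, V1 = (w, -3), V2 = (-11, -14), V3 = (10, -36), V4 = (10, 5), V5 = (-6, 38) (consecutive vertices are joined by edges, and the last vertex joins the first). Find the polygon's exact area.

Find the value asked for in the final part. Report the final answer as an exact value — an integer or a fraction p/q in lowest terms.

Part I: cross terms: (-35*-27 - 1*-38)=983, (1*34 - -17*-27)=-425, (-17*-38 - -35*34)=1836; twice the area = |2394| = 2394; area = 1197; answer 1197
Part II: W1 = 1197; threaded value p + q = 1198; d = -7; T(2) = 1*(-31) + 2*(-7) = -45; iterating: T(2)=-45, T(3)=-107, T(4)=-197, T(5)=-411, T(6)=-805, T(7)=-1627, T(8)=-3237, T(9)=-6491, T(10)=-12965, T(11)=-25947, T(12)=-51877, T(13)=-103771, T(14)=-207525, T(15)=-415067, T(16)=-830117; answer -830117
Part III: W2 = -830117; w = -21; cross terms: (-21*-14 - -11*-3)=261, (-11*-36 - 10*-14)=536, (10*5 - 10*-36)=410, (10*38 - -6*5)=410, (-6*-3 - -21*38)=816; twice the area = |2433| = 2433; area = 2433/2; answer 2433/2

2433/2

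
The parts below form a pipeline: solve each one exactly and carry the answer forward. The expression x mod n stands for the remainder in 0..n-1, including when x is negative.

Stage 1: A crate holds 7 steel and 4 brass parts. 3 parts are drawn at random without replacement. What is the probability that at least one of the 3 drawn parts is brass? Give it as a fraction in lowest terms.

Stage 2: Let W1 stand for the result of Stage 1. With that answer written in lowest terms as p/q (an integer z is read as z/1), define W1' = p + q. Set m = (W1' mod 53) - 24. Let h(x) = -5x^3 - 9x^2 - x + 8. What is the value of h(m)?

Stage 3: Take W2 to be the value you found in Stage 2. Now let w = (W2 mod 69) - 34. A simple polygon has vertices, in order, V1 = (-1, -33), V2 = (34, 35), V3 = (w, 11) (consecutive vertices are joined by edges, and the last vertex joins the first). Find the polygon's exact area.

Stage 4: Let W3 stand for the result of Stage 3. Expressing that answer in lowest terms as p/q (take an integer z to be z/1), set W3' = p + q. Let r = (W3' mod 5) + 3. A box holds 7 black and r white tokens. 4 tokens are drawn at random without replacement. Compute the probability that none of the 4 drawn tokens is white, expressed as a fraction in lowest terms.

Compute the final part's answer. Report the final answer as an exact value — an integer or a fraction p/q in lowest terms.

Stage 1: total draws C(11,3) = 165; complement C(7,3) = 35; favorable 165 - 35 = 130; P = 26/33; answer 26/33
Stage 2: W1 = 26/33; threaded value p + q = 59; m = -18; -5*(-18)^3 - 9*(-18)^2 - 1*(-18)^1 + 8 = (29160) + (-2916) + (18) + (8) = 26270; answer 26270
Stage 3: W2 = 26270; w = 16; cross terms: (-1*35 - 34*-33)=1087, (34*11 - 16*35)=-186, (16*-33 - -1*11)=-517; twice the area = |384| = 384; area = 192; answer 192
Stage 4: W3 = 192; threaded value p + q = 193; r = 6; total draws C(13,4) = 715; favorable C(7,4) = 35; P = 7/143; answer 7/143

7/143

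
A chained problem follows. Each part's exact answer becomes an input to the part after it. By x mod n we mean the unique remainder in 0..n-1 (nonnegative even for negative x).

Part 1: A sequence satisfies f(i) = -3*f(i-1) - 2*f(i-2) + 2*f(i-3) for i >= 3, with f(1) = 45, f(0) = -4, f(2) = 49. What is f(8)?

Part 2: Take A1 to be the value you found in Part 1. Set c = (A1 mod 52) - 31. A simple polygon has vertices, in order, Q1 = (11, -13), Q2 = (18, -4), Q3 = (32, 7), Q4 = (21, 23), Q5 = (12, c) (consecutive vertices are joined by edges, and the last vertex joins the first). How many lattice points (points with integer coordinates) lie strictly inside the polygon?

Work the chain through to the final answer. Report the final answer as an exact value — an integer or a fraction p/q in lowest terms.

Part 1: f(3) = -3*(49) - 2*(45) + 2*(-4) = -245; iterating: f(3)=-245, f(4)=727, f(5)=-1593, f(6)=2835, f(7)=-3865, f(8)=2739; answer 2739
Part 2: A1 = 2739; c = 4; cross terms: (11*-4 - 18*-13)=190, (18*7 - 32*-4)=254, (32*23 - 21*7)=589, (21*4 - 12*23)=-192, (12*-13 - 11*4)=-200; twice the area = |641| = 641; area = 641/2; boundary points = 1 + 1 + 1 + 1 + 1 = 5; strictly interior points = area - boundary/2 + 1 = 319; answer 319

319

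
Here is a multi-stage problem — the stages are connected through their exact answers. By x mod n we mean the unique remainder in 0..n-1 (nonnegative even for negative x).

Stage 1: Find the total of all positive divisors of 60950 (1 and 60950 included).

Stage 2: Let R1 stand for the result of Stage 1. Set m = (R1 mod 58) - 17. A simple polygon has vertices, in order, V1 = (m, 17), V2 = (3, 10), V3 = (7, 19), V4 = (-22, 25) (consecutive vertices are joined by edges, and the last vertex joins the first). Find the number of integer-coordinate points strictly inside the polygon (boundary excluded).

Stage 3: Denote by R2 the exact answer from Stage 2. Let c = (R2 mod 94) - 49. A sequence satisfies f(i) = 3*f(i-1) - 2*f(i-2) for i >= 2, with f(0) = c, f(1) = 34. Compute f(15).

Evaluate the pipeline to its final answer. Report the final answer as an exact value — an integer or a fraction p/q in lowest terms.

98332

Stage 1: 60950 = 2 * 5^2 * 23 * 53; sigma = (1 + 2) * (1 + 5 + 25) * (1 + 23) * (1 + 53) = 3 * 31 * 24 * 54 = 120528; answer 120528
Stage 2: R1 = 120528; m = -13; cross terms: (-13*10 - 3*17)=-181, (3*19 - 7*10)=-13, (7*25 - -22*19)=593, (-22*17 - -13*25)=-49; twice the area = |350| = 350; area = 175; boundary points = 1 + 1 + 1 + 1 = 4; strictly interior points = area - boundary/2 + 1 = 174; answer 174
Stage 3: R2 = 174; c = 31; f(2) = 3*(34) - 2*(31) = 40; iterating: f(2)=40, f(3)=52, f(4)=76, f(5)=124, f(6)=220, f(7)=412, f(8)=796, f(9)=1564, f(10)=3100, f(11)=6172, f(12)=12316, f(13)=24604, f(14)=49180, f(15)=98332; answer 98332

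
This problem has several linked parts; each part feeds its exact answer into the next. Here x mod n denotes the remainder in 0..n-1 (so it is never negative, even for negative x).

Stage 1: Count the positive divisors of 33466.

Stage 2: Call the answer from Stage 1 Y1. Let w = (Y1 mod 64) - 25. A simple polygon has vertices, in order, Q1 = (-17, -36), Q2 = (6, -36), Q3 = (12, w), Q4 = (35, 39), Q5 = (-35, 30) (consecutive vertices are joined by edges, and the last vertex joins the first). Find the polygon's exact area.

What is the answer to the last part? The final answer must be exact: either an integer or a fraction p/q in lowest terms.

3203

Stage 1: 33466 = 2 * 29 * 577; number of divisors = (1+1) * (1+1) * (1+1) = 8; answer 8
Stage 2: Y1 = 8; w = -17; cross terms: (-17*-36 - 6*-36)=828, (6*-17 - 12*-36)=330, (12*39 - 35*-17)=1063, (35*30 - -35*39)=2415, (-35*-36 - -17*30)=1770; twice the area = |6406| = 6406; area = 3203; answer 3203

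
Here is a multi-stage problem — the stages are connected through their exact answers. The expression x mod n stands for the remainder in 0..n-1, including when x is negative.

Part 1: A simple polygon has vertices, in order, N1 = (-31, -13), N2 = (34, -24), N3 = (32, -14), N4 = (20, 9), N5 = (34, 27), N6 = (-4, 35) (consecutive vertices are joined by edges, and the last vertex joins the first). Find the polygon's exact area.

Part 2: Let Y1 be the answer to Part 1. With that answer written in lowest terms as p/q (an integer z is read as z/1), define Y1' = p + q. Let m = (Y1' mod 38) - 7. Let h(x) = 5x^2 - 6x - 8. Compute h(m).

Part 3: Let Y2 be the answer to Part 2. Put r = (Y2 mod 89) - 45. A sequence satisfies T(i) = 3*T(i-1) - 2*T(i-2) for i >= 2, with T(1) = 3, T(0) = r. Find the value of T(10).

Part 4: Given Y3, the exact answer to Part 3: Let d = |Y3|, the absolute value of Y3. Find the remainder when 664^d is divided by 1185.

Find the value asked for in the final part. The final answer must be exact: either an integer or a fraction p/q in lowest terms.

949

Part 1: cross terms: (-31*-24 - 34*-13)=1186, (34*-14 - 32*-24)=292, (32*9 - 20*-14)=568, (20*27 - 34*9)=234, (34*35 - -4*27)=1298, (-4*-13 - -31*35)=1137; twice the area = |4715| = 4715; area = 4715/2; answer 4715/2
Part 2: Y1 = 4715/2; threaded value p + q = 4717; m = -2; 5*(-2)^2 - 6*(-2)^1 - 8 = (20) + (12) + (-8) = 24; answer 24
Part 3: Y2 = 24; r = -21; T(2) = 3*(3) - 2*(-21) = 51; iterating: T(2)=51, T(3)=147, T(4)=339, T(5)=723, T(6)=1491, T(7)=3027, T(8)=6099, T(9)=12243, T(10)=24531; answer 24531
Part 4: Y3 = 24531; d = 24531; squarings mod 1185: 664^1=664, 664^2=76, 664^4=1036, 664^8=871, 664^16=241, 664^32=16, 664^64=256, 664^128=361, 664^256=1156, 664^512=841, 664^1024=1021, 664^2048=826, 664^4096=901, 664^8192=76, 664^16384=1036; 664^24531 = 664^1 * 664^2 * 664^16 * 664^64 * 664^128 * 664^256 * 664^512 * 664^1024 * 664^2048 * 664^4096 * 664^16384 = 949 (mod 1185); answer 949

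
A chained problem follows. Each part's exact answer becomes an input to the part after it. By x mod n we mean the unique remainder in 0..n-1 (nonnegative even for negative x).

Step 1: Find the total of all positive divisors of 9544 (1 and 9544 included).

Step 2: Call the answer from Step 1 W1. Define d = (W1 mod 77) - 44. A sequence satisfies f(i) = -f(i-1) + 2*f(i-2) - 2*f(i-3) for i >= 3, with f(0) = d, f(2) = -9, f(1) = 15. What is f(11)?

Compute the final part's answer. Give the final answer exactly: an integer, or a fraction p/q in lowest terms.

24259

Step 1: 9544 = 2^3 * 1193; sigma = (1 + 2 + 4 + 8) * (1 + 1193) = 15 * 1194 = 17910; answer 17910
Step 2: W1 = 17910; d = 2; f(3) = -1*(-9) + 2*(15) - 2*(2) = 35; iterating: f(3)=35, f(4)=-83, f(5)=171, f(6)=-407, f(7)=915, f(8)=-2071, f(9)=4715, f(10)=-10687, f(11)=24259; answer 24259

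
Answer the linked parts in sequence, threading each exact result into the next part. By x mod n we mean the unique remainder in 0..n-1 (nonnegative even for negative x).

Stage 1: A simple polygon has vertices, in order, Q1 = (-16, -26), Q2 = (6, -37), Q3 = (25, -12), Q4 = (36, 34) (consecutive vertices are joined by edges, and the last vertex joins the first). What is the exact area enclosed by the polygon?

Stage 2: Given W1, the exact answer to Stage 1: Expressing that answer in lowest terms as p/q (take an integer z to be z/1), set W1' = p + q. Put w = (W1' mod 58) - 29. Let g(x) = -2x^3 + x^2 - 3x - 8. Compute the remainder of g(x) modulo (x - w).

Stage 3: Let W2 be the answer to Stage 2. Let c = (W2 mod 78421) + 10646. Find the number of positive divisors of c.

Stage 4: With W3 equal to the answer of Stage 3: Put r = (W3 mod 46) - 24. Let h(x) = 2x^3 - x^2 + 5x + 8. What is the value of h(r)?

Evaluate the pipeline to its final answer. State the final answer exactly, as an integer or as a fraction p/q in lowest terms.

Stage 1: cross terms: (-16*-37 - 6*-26)=748, (6*-12 - 25*-37)=853, (25*34 - 36*-12)=1282, (36*-26 - -16*34)=-392; twice the area = |2491| = 2491; area = 2491/2; answer 2491/2
Stage 2: W1 = 2491/2; threaded value p + q = 2493; w = 28; remainder = value at the root: -2*(28)^3 + 1*(28)^2 - 3*(28)^1 - 8 = (-43904) + (784) + (-84) + (-8) = -43212; answer -43212
Stage 3: W2 = -43212; c = 45855; 45855 = 3^2 * 5 * 1019; number of divisors = (2+1) * (1+1) * (1+1) = 12; answer 12
Stage 4: W3 = 12; r = -12; 2*(-12)^3 - 1*(-12)^2 + 5*(-12)^1 + 8 = (-3456) + (-144) + (-60) + (8) = -3652; answer -3652

-3652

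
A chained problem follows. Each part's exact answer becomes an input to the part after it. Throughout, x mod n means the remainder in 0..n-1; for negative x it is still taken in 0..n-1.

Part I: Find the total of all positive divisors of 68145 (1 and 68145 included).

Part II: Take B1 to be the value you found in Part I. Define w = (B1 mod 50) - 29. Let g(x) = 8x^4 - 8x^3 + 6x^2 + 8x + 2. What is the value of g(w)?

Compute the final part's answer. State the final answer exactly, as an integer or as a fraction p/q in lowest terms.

107296

Part I: 68145 = 3 * 5 * 7 * 11 * 59; sigma = (1 + 3) * (1 + 5) * (1 + 7) * (1 + 11) * (1 + 59) = 4 * 6 * 8 * 12 * 60 = 138240; answer 138240
Part II: B1 = 138240; w = 11; 8*(11)^4 - 8*(11)^3 + 6*(11)^2 + 8*(11)^1 + 2 = (117128) + (-10648) + (726) + (88) + (2) = 107296; answer 107296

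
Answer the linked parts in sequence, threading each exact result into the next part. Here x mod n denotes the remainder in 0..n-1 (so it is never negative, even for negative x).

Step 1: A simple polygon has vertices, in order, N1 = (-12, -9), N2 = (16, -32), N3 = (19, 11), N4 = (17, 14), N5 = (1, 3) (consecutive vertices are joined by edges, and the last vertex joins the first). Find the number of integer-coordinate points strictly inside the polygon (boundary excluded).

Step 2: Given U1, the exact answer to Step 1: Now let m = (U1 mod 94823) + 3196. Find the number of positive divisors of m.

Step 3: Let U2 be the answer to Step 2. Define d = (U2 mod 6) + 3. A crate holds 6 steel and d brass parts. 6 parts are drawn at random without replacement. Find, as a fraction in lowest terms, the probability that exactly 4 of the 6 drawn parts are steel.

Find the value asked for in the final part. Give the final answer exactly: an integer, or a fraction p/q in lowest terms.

Step 1: cross terms: (-12*-32 - 16*-9)=528, (16*11 - 19*-32)=784, (19*14 - 17*11)=79, (17*3 - 1*14)=37, (1*-9 - -12*3)=27; twice the area = |1455| = 1455; area = 1455/2; boundary points = 1 + 1 + 1 + 1 + 1 = 5; strictly interior points = area - boundary/2 + 1 = 726; answer 726
Step 2: U1 = 726; m = 3922; 3922 = 2 * 37 * 53; number of divisors = (1+1) * (1+1) * (1+1) = 8; answer 8
Step 3: U2 = 8; d = 5; total draws C(11,6) = 462; favorable C(6,4)*C(5,2) = 150; P = 25/77; answer 25/77

25/77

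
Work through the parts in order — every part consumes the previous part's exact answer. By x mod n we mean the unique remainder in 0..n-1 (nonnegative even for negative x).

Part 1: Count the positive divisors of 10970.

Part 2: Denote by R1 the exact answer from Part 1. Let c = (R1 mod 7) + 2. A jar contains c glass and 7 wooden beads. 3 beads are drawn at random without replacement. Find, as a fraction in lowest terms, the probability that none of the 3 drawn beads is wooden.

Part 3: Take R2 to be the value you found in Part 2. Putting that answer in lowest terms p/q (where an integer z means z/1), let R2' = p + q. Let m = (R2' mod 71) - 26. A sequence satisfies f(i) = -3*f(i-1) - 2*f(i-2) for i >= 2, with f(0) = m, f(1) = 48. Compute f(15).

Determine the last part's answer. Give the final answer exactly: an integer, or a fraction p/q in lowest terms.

Part 1: 10970 = 2 * 5 * 1097; number of divisors = (1+1) * (1+1) * (1+1) = 8; answer 8
Part 2: R1 = 8; c = 3; total draws C(10,3) = 120; favorable C(3,3) = 1; P = 1/120; answer 1/120
Part 3: R2 = 1/120; threaded value p + q = 121; m = 24; f(2) = -3*(48) - 2*(24) = -192; iterating: f(2)=-192, f(3)=480, f(4)=-1056, f(5)=2208, f(6)=-4512, f(7)=9120, f(8)=-18336, f(9)=36768, f(10)=-73632, f(11)=147360, f(12)=-294816, f(13)=589728, f(14)=-1179552, f(15)=2359200; answer 2359200

2359200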